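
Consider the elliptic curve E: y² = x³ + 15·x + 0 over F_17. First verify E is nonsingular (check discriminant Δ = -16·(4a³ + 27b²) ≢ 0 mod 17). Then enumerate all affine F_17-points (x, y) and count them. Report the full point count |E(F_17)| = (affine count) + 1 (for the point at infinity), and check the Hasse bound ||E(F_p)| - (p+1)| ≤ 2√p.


Affine points = {(0, 0), (1, 4), (1, 13), (2, 2), (2, 15), (3, 2), (3, 15), (5, 8), (5, 9), (6, 0), (11, 0), (12, 2), (12, 15), (14, 8), (14, 9), (15, 8), (15, 9), (16, 1), (16, 16)}; affine count = 19; |E(F_17)| = 20.

Discriminant check: Δ ∝ 4a³ + 27b² = 4·15³ + 27·0² = 4·3375 + 27·0 ≡ 2 (mod 17). Nonzero ⇒ E is nonsingular.
For each x ∈ F_17, compute rhs = x³ + 15·x + 0 mod 17, then count y ∈ F_17 with y² ≡ rhs.
  x = 0: rhs = 0, matching y values: 0 (1 points).
  x = 1: rhs = 16, matching y values: 4, 13 (2 points).
  x = 2: rhs = 4, matching y values: 2, 15 (2 points).
  x = 3: rhs = 4, matching y values: 2, 15 (2 points).
  x = 4: rhs = 5, matching y values: none (0 points).
  x = 5: rhs = 13, matching y values: 8, 9 (2 points).
  x = 6: rhs = 0, matching y values: 0 (1 points).
  x = 7: rhs = 6, matching y values: none (0 points).
  x = 8: rhs = 3, matching y values: none (0 points).
  x = 9: rhs = 14, matching y values: none (0 points).
  x = 10: rhs = 11, matching y values: none (0 points).
  x = 11: rhs = 0, matching y values: 0 (1 points).
  x = 12: rhs = 4, matching y values: 2, 15 (2 points).
  x = 13: rhs = 12, matching y values: none (0 points).
  x = 14: rhs = 13, matching y values: 8, 9 (2 points).
  x = 15: rhs = 13, matching y values: 8, 9 (2 points).
  x = 16: rhs = 1, matching y values: 1, 16 (2 points).
Total affine count: 19.
Full point count |E(F_17)| = 19 + 1 = 20.
Hasse bound: |20 − (17+1)| = |2| = 2 ≤ 2√17 ≈ 8.2462 ✓.


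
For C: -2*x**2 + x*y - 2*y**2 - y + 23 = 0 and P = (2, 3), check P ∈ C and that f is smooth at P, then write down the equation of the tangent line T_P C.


Tangent line at P: -5*x - 11*y + 43 = 0.

Step 1: f(2, 3) = 0, so P lies on C.
Step 2: partial derivatives
  f_x(x, y) = -4*x + y, f_y(x, y) = x - 4*y - 1.
  f_x(P) = -5, f_y(P) = -11 (gradient nonzero, so P is smooth).
Step 3: tangent line at P: -5·(x − 2) + -11·(y − 3) = 0.
Expanding: -5*x - 11*y + 43 = 0.


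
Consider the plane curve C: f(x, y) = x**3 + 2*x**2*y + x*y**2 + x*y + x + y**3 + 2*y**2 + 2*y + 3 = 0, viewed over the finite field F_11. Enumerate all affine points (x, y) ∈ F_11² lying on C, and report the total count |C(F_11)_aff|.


Affine F_11-points: {(3, 0), (4, 9), (5, 1), (6, 4), (8, 2), (9, 3)}; count = 6.

For each of the 121 pairs (x, y) ∈ F_11², evaluate f(x, y) mod 11. Record the zeros.
  x = 0: [0↦3, 1↦8, 2↦1, 3↦10, 4↦8, 5↦1, 6↦6, 7↦7, 8↦10, 9↦10, 10↦2]  zeros at y ∈ ∅
  x = 1: [0↦5, 1↦3, 2↦2, 3↦8, 4↦5, 5↦10, 6↦7, 7↦2, 8↦1, 9↦10, 10↦2]  zeros at y ∈ ∅
  x = 2: [0↦2, 1↦8, 2↦6, 3↦2, 4↦2, 5↦1, 6↦5, 7↦9, 8↦8, 9↦8, 10↦4]  zeros at y ∈ ∅
  x = 3: [0↦0, 1↦7, 2↦8, 3↦9, 4↦5, 5↦2, 6↦6, 7↦1, 8↦4, 9↦10, 10↦3]  zeros at y ∈ {0}
  x = 4: [0↦5, 1↦6, 2↦3, 3↦2, 4↦9, 5↦8, 6↦5, 7↦6, 8↦6, 9↦0, 10↦5]  zeros at y ∈ {9}
  x = 5: [0↦1, 1↦0, 2↦8, 3↦9, 4↦9, 5↦3, 6↦8, 7↦8, 8↦9, 9↦6, 10↦5]  zeros at y ∈ {1}
  x = 6: [0↦5, 1↦6, 2↦7, 3↦3, 4↦0, 5↦4, 6↦10, 7↦2, 8↦8, 9↦1, 10↦9]  zeros at y ∈ {4}
  x = 7: [0↦1, 1↦8, 2↦6, 3↦1, 4↦10, 5↦6, 6↦6, 7↦5, 8↦9, 9↦2, 10↦1]  zeros at y ∈ ∅
  x = 8: [0↦6, 1↦1, 2↦0, 3↦9, 4↦1, 5↦4, 6↦2, 7↦1, 8↦7, 9↦4, 10↦9]  zeros at y ∈ {2}
  x = 9: [0↦4, 1↦2, 2↦6, 3↦0, 4↦1, 5↦4, 6↦4, 7↦7, 8↦8, 9↦2, 10↦6]  zeros at y ∈ {3}
  x = 10: [0↦1, 1↦6, 2↦8, 3↦2, 4↦5, 5↦1, 6↦7, 7↦7, 8↦7, 9↦2, 10↦9]  zeros at y ∈ ∅
Collecting zeros: affine points = {(3, 0), (4, 9), (5, 1), (6, 4), (8, 2), (9, 3)}.
Total count |C(F_11)_aff| = 6.


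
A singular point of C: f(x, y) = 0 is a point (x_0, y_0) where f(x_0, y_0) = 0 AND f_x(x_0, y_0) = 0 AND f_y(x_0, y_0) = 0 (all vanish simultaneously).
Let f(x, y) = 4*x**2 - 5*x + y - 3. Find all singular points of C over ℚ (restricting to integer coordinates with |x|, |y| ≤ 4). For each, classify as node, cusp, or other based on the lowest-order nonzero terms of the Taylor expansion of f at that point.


No singular points in the scanned grid; C is smooth there.

Compute partial derivatives:
  f_x = 8*x - 5.
  f_y = 1.
f_y = 1 is a nonzero constant, so f_y never vanishes: no point (x, y) can satisfy f = f_x = f_y = 0. In particular no (x, y) ∈ {−4, ..., 4}² is singular; the curve is smooth.


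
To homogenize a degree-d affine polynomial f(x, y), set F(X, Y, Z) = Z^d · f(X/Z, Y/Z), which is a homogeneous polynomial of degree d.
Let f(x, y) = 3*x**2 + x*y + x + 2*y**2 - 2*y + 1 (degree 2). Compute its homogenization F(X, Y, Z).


F(X, Y, Z) = 3*X**2 + X*Y + X*Z + 2*Y**2 - 2*Y*Z + Z**2

deg(f) = 2.
Substitute x = X/Z, y = Y/Z into f, then multiply by Z^2.
  monomial 3·x^2·y^0 ↦ 3·X^2·Y^0·Z^0.
  monomial 1·x^1·y^1 ↦ 1·X^1·Y^1·Z^0.
  monomial 1·x^1·y^0 ↦ 1·X^1·Y^0·Z^1.
  monomial 2·x^0·y^2 ↦ 2·X^0·Y^2·Z^0.
  monomial -2·x^0·y^1 ↦ -2·X^0·Y^1·Z^1.
  monomial 1·x^0·y^0 ↦ 1·X^0·Y^0·Z^2.
Collecting: F(X, Y, Z) = 3*X**2 + X*Y + X*Z + 2*Y**2 - 2*Y*Z + Z**2.


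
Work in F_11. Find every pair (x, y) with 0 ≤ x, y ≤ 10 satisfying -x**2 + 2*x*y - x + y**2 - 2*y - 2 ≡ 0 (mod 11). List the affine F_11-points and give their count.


Affine F_11-points: {(0, 6), (0, 7), (1, 2), (1, 9), (2, 2), (2, 7), (4, 0), (4, 5), (5, 5), (5, 9), (6, 0), (6, 1)}; count = 12.

For each of the 121 pairs (x, y) ∈ F_11², evaluate f(x, y) mod 11. Record the zeros.
  x = 0: [0↦9, 1↦8, 2↦9, 3↦1, 4↦6, 5↦2, 6↦0, 7↦0, 8↦2, 9↦6, 10↦1]  zeros at y ∈ {6, 7}
  x = 1: [0↦7, 1↦8, 2↦0, 3↦5, 4↦1, 5↦10, 6↦10, 7↦1, 8↦5, 9↦0, 10↦8]  zeros at y ∈ {2, 9}
  x = 2: [0↦3, 1↦6, 2↦0, 3↦7, 4↦5, 5↦5, 6↦7, 7↦0, 8↦6, 9↦3, 10↦2]  zeros at y ∈ {2, 7}
  x = 3: [0↦8, 1↦2, 2↦9, 3↦7, 4↦7, 5↦9, 6↦2, 7↦8, 8↦5, 9↦4, 10↦5]  zeros at y ∈ ∅
  x = 4: [0↦0, 1↦7, 2↦5, 3↦5, 4↦7, 5↦0, 6↦6, 7↦3, 8↦2, 9↦3, 10↦6]  zeros at y ∈ {0, 5}
  x = 5: [0↦1, 1↦10, 2↦10, 3↦1, 4↦5, 5↦0, 6↦8, 7↦7, 8↦8, 9↦0, 10↦5]  zeros at y ∈ {5, 9}
  x = 6: [0↦0, 1↦0, 2↦2, 3↦6, 4↦1, 5↦9, 6↦8, 7↦9, 8↦1, 9↦6, 10↦2]  zeros at y ∈ {0, 1}
  x = 7: [0↦8, 1↦10, 2↦3, 3↦9, 4↦6, 5↦5, 6↦6, 7↦9, 8↦3, 9↦10, 10↦8]  zeros at y ∈ ∅
  x = 8: [0↦3, 1↦7, 2↦2, 3↦10, 4↦9, 5↦10, 6↦2, 7↦7, 8↦3, 9↦1, 10↦1]  zeros at y ∈ ∅
  x = 9: [0↦7, 1↦2, 2↦10, 3↦9, 4↦10, 5↦2, 6↦7, 7↦3, 8↦1, 9↦1, 10↦3]  zeros at y ∈ ∅
  x = 10: [0↦9, 1↦6, 2↦5, 3↦6, 4↦9, 5↦3, 6↦10, 7↦8, 8↦8, 9↦10, 10↦3]  zeros at y ∈ ∅
Collecting zeros: affine points = {(0, 6), (0, 7), (1, 2), (1, 9), (2, 2), (2, 7), (4, 0), (4, 5), (5, 5), (5, 9), (6, 0), (6, 1)}.
Total count |C(F_11)_aff| = 12.


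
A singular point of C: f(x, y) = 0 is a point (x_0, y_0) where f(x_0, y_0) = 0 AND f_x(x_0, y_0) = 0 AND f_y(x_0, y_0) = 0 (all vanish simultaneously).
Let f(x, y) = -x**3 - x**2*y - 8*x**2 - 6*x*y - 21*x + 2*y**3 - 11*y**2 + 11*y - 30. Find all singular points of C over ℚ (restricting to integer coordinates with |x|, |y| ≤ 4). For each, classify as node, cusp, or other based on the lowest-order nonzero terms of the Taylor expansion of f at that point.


Singular points: {(-3, 2)}; classification: node.

Compute partial derivatives:
  f_x = -3*x**2 - 2*x*y - 16*x - 6*y - 21.
  f_y = -x**2 - 6*x + 6*y**2 - 22*y + 11.
Scan x_0 ∈ {−4, ..., 4}. For each x_0, f_y(x_0, y) is a polynomial in y; find its integer roots y ∈ {−4, ..., 4}, then test f_x and f at those candidates.
  x = -4: f_y(-4, y) = 6*y**2 - 22*y + 19; no integer root y with |y| ≤ 4.
  x = -3: f_y(-3, y) = 6*y**2 - 22*y + 20; vanishes at y ∈ {2}. (-3, 2): f_x = 0, f = 0 — SINGULAR.
  x = -2: f_y(-2, y) = 6*y**2 - 22*y + 19; no integer root y with |y| ≤ 4.
  x = -1: f_y(-1, y) = 6*y**2 - 22*y + 16; vanishes at y ∈ {1}. (-1, 1): f_x = -12 ≠ 0.
  x = 0: f_y(0, y) = 6*y**2 - 22*y + 11; no integer root y with |y| ≤ 4.
  x = 1: f_y(1, y) = 6*y**2 - 22*y + 4; no integer root y with |y| ≤ 4.
  x = 2: f_y(2, y) = 6*y**2 - 22*y - 5; no integer root y with |y| ≤ 4.
  x = 3: f_y(3, y) = 6*y**2 - 22*y - 16; no integer root y with |y| ≤ 4.
  x = 4: f_y(4, y) = 6*y**2 - 22*y - 29; no integer root y with |y| ≤ 4.
Only singular point on the grid: (-3, 2).
Classify: substitute x = -3 + u, y = 2 + v and expand: f = -u**3 - u**2*v - u**2 + 2*v**3 + v**2.
No constant or linear terms (consistent with a singular point). Quadratic part: -u**2 + v**2. Cubic part: -u**3 - u**2*v + 2*v**3.
The quadratic part v**2 - u**2 = (v − u)(v + u) splits into two distinct linear factors, so there are two distinct tangent lines y − 2 = ±(x − -3) — this is a node (ordinary double point).
Classification: node.


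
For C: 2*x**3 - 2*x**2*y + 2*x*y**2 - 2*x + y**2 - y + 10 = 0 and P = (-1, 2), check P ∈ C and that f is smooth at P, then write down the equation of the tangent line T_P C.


Tangent line at P: 20*x - 7*y + 34 = 0.

Step 1: f(-1, 2) = 0, so P lies on C.
Step 2: partial derivatives
  f_x(x, y) = 6*x**2 - 4*x*y + 2*y**2 - 2, f_y(x, y) = -2*x**2 + 4*x*y + 2*y - 1.
  f_x(P) = 20, f_y(P) = -7 (gradient nonzero, so P is smooth).
Step 3: tangent line at P: 20·(x − -1) + -7·(y − 2) = 0.
Expanding: 20*x - 7*y + 34 = 0.


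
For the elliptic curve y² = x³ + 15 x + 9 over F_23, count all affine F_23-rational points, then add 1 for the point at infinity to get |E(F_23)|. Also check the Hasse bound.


Affine points = {(0, 3), (0, 20), (1, 5), (1, 18), (2, 1), (2, 22), (3, 9), (3, 14), (4, 8), (4, 15), (5, 5), (5, 18), (6, 4), (6, 19), (10, 3), (10, 20), (12, 10), (12, 13), (13, 3), (13, 20), (17, 5), (17, 18), (18, 4), (18, 19), (19, 0), (20, 11), (20, 12), (22, 4), (22, 19)}; affine count = 29; |E(F_23)| = 30.

Discriminant check: Δ ∝ 4a³ + 27b² = 4·15³ + 27·9² = 4·3375 + 27·81 ≡ 1 (mod 23). Nonzero ⇒ E is nonsingular.
For each x ∈ F_23, compute rhs = x³ + 15·x + 9 mod 23, then count y ∈ F_23 with y² ≡ rhs.
  x = 0: rhs = 9, matching y values: 3, 20 (2 points).
  x = 1: rhs = 2, matching y values: 5, 18 (2 points).
  x = 2: rhs = 1, matching y values: 1, 22 (2 points).
  x = 3: rhs = 12, matching y values: 9, 14 (2 points).
  x = 4: rhs = 18, matching y values: 8, 15 (2 points).
  x = 5: rhs = 2, matching y values: 5, 18 (2 points).
  x = 6: rhs = 16, matching y values: 4, 19 (2 points).
  x = 7: rhs = 20, matching y values: none (0 points).
  x = 8: rhs = 20, matching y values: none (0 points).
  x = 9: rhs = 22, matching y values: none (0 points).
  x = 10: rhs = 9, matching y values: 3, 20 (2 points).
  x = 11: rhs = 10, matching y values: none (0 points).
  x = 12: rhs = 8, matching y values: 10, 13 (2 points).
  x = 13: rhs = 9, matching y values: 3, 20 (2 points).
  x = 14: rhs = 19, matching y values: none (0 points).
  x = 15: rhs = 21, matching y values: none (0 points).
  x = 16: rhs = 21, matching y values: none (0 points).
  x = 17: rhs = 2, matching y values: 5, 18 (2 points).
  x = 18: rhs = 16, matching y values: 4, 19 (2 points).
  x = 19: rhs = 0, matching y values: 0 (1 points).
  x = 20: rhs = 6, matching y values: 11, 12 (2 points).
  x = 21: rhs = 17, matching y values: none (0 points).
  x = 22: rhs = 16, matching y values: 4, 19 (2 points).
Total affine count: 29.
Full point count |E(F_23)| = 29 + 1 = 30.
Hasse bound: |30 − (23+1)| = |6| = 6 ≤ 2√23 ≈ 9.5917 ✓.


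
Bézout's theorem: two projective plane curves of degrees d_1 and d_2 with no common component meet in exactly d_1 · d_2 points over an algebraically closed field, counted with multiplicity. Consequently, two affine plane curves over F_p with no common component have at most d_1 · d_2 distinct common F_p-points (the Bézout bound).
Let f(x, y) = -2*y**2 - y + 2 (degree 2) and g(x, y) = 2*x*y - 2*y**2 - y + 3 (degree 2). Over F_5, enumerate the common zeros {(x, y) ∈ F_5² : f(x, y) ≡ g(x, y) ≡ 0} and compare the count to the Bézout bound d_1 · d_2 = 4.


Common zeros: ∅; count = 0; Bézout bound = 4.

deg(f) = 2, deg(g) = 2, so Bézout bound = 4.
Scan x ∈ F_5. For each x, list the y ∈ F_5 with f(x, y) ≡ 0 and those with g(x, y) ≡ 0 (mod 5); the common zeros in that column are the intersection.
  x = 0: f ≡ 0 at y ∈ ∅; g ≡ 0 at y ∈ {1}; common: ∅.
  x = 1: f ≡ 0 at y ∈ ∅; g ≡ 0 at y ∈ {4}; common: ∅.
  x = 2: f ≡ 0 at y ∈ ∅; g ≡ 0 at y ∈ ∅; common: ∅.
  x = 3: f ≡ 0 at y ∈ ∅; g ≡ 0 at y ∈ {2, 3}; common: ∅.
  x = 4: f ≡ 0 at y ∈ ∅; g ≡ 0 at y ∈ ∅; common: ∅.
Collecting: common zeros = ∅, so the count is 0.
Comparison with the Bézout bound: 0 ≤ 4 = deg(f)·deg(g), as expected for curves with no common component (the affine F_5-count falls short of the bound because intersections may lie at infinity, over extension fields, or carry multiplicity).


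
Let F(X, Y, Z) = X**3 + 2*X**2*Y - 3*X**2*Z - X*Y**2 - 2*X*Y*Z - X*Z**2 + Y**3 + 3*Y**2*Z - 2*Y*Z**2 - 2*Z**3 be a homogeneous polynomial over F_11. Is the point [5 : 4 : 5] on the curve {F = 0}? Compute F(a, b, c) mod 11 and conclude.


F(5,4,5) ≡ 4 (mod 11); P is NOT on the curve.

Evaluate F(5, 4, 5) term-by-term (mod 11).
  X**3 ↦ 1·125·1·1 = 125
  2*X**2*Y ↦ 2·25·4·1 = 200
  -3*X**2*Z ↦ -3·25·1·5 = -375
  -X*Y**2 ↦ -1·5·16·1 = -80
  -2*X*Y*Z ↦ -2·5·4·5 = -200
  -X*Z**2 ↦ -1·5·1·25 = -125
  Y**3 ↦ 1·1·64·1 = 64
  3*Y**2*Z ↦ 3·1·16·5 = 240
  -2*Y*Z**2 ↦ -2·1·4·25 = -200
  -2*Z**3 ↦ -2·1·1·125 = -250
Sum: F(5, 4, 5) = (125) + (200) + (-375) + (-80) + (-200) + (-125) + (64) + (240) + (-200) + (-250) = -601.
Reducing mod 11: -601 ≡ 4 (mod 11).
Since F(a, b, c) ≡ 4 ≠ 0 (mod 11), P does NOT lie on the curve.


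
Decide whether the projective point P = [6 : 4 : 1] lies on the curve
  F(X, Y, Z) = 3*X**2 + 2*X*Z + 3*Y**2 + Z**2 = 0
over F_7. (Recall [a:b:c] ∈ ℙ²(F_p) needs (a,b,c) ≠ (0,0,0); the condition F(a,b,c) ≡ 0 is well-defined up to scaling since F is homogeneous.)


F(6,4,1) ≡ 1 (mod 7); P is NOT on the curve.

Evaluate F(6, 4, 1) term-by-term (mod 7).
  3*X**2 ↦ 3·36·1·1 = 108
  2*X*Z ↦ 2·6·1·1 = 12
  3*Y**2 ↦ 3·1·16·1 = 48
  Z**2 ↦ 1·1·1·1 = 1
Sum: F(6, 4, 1) = (108) + (12) + (48) + (1) = 169.
Reducing mod 7: 169 ≡ 1 (mod 7).
Since F(a, b, c) ≡ 1 ≠ 0 (mod 7), P does NOT lie on the curve.


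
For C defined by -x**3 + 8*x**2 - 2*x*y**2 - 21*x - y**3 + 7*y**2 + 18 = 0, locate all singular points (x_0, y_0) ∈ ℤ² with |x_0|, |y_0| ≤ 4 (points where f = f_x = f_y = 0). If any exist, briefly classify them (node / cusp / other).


Singular points: {(3, 0)}; classification: node.

Compute partial derivatives:
  f_x = -3*x**2 + 16*x - 2*y**2 - 21.
  f_y = -4*x*y - 3*y**2 + 14*y.
Scan x_0 ∈ {−4, ..., 4}. For each x_0, f_y(x_0, y) is a polynomial in y; find its integer roots y ∈ {−4, ..., 4}, then test f_x and f at those candidates.
  x = -4: f_y(-4, y) = -3*y**2 + 30*y; vanishes at y ∈ {0}. (-4, 0): f_x = -133 ≠ 0.
  x = -3: f_y(-3, y) = -3*y**2 + 26*y; vanishes at y ∈ {0}. (-3, 0): f_x = -96 ≠ 0.
  x = -2: f_y(-2, y) = -3*y**2 + 22*y; vanishes at y ∈ {0}. (-2, 0): f_x = -65 ≠ 0.
  x = -1: f_y(-1, y) = -3*y**2 + 18*y; vanishes at y ∈ {0}. (-1, 0): f_x = -40 ≠ 0.
  x = 0: f_y(0, y) = -3*y**2 + 14*y; vanishes at y ∈ {0}. (0, 0): f_x = -21 ≠ 0.
  x = 1: f_y(1, y) = -3*y**2 + 10*y; vanishes at y ∈ {0}. (1, 0): f_x = -8 ≠ 0.
  x = 2: f_y(2, y) = -3*y**2 + 6*y; vanishes at y ∈ {0, 2}. (2, 0): f_x = -1 ≠ 0; (2, 2): f_x = -9 ≠ 0.
  x = 3: f_y(3, y) = -3*y**2 + 2*y; vanishes at y ∈ {0}. (3, 0): f_x = 0, f = 0 — SINGULAR.
  x = 4: f_y(4, y) = -3*y**2 - 2*y; vanishes at y ∈ {0}. (4, 0): f_x = -5 ≠ 0.
Only singular point on the grid: (3, 0).
Classify: substitute x = 3 + u, y = 0 + v and expand: f = -u**3 - u**2 - 2*u*v**2 - v**3 + v**2.
No constant or linear terms (consistent with a singular point). Quadratic part: -u**2 + v**2. Cubic part: -u**3 - 2*u*v**2 - v**3.
The quadratic part v**2 - u**2 = (v − u)(v + u) splits into two distinct linear factors, so there are two distinct tangent lines y − 0 = ±(x − 3) — this is a node (ordinary double point).
Classification: node.


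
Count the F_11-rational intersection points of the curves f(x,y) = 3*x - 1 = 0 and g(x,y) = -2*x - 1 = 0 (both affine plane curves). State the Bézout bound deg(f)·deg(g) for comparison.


Common zeros: ∅; count = 0; Bézout bound = 1.

deg(f) = 1, deg(g) = 1, so Bézout bound = 1.
Scan x ∈ F_11. For each x, list the y ∈ F_11 with f(x, y) ≡ 0 and those with g(x, y) ≡ 0 (mod 11); the common zeros in that column are the intersection.
  x = 0: f ≡ 0 at y ∈ ∅; g ≡ 0 at y ∈ ∅; common: ∅.
  x = 1: f ≡ 0 at y ∈ ∅; g ≡ 0 at y ∈ ∅; common: ∅.
  x = 2: f ≡ 0 at y ∈ ∅; g ≡ 0 at y ∈ ∅; common: ∅.
  x = 3: f ≡ 0 at y ∈ ∅; g ≡ 0 at y ∈ ∅; common: ∅.
  x = 4: f ≡ 0 at y ∈ {0, 1, 2, 3, 4, 5, 6, 7, 8, 9, 10}; g ≡ 0 at y ∈ ∅; common: ∅.
  x = 5: f ≡ 0 at y ∈ ∅; g ≡ 0 at y ∈ {0, 1, 2, 3, 4, 5, 6, 7, 8, 9, 10}; common: ∅.
  x = 6: f ≡ 0 at y ∈ ∅; g ≡ 0 at y ∈ ∅; common: ∅.
  x = 7: f ≡ 0 at y ∈ ∅; g ≡ 0 at y ∈ ∅; common: ∅.
  x = 8: f ≡ 0 at y ∈ ∅; g ≡ 0 at y ∈ ∅; common: ∅.
  x = 9: f ≡ 0 at y ∈ ∅; g ≡ 0 at y ∈ ∅; common: ∅.
  x = 10: f ≡ 0 at y ∈ ∅; g ≡ 0 at y ∈ ∅; common: ∅.
Collecting: common zeros = ∅, so the count is 0.
Comparison with the Bézout bound: 0 ≤ 1 = deg(f)·deg(g), as expected for curves with no common component (the affine F_11-count falls short of the bound because intersections may lie at infinity, over extension fields, or carry multiplicity).


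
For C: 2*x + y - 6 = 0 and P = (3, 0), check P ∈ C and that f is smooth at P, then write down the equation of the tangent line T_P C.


Tangent line at P: 2*x + y - 6 = 0.

Step 1: f(3, 0) = 0, so P lies on C.
Step 2: partial derivatives
  f_x(x, y) = 2, f_y(x, y) = 1.
  f_x(P) = 2, f_y(P) = 1 (gradient nonzero, so P is smooth).
Step 3: tangent line at P: 2·(x − 3) + 1·(y − 0) = 0.
Expanding: 2*x + y - 6 = 0.


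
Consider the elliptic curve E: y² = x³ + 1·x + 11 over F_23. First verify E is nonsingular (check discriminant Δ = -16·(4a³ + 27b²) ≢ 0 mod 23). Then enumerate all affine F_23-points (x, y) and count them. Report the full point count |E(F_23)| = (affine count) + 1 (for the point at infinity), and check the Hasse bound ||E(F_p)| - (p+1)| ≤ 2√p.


Affine points = {(1, 6), (1, 17), (3, 8), (3, 15), (5, 7), (5, 16), (6, 7), (6, 16), (7, 4), (7, 19), (8, 5), (8, 18), (9, 6), (9, 17), (10, 3), (10, 20), (12, 7), (12, 16), (13, 6), (13, 17), (14, 3), (14, 20), (16, 11), (16, 12), (19, 9), (19, 14), (20, 2), (20, 21), (21, 1), (21, 22), (22, 3), (22, 20)}; affine count = 32; |E(F_23)| = 33.

Discriminant check: Δ ∝ 4a³ + 27b² = 4·1³ + 27·11² = 4·1 + 27·121 ≡ 5 (mod 23). Nonzero ⇒ E is nonsingular.
For each x ∈ F_23, compute rhs = x³ + 1·x + 11 mod 23, then count y ∈ F_23 with y² ≡ rhs.
  x = 0: rhs = 11, matching y values: none (0 points).
  x = 1: rhs = 13, matching y values: 6, 17 (2 points).
  x = 2: rhs = 21, matching y values: none (0 points).
  x = 3: rhs = 18, matching y values: 8, 15 (2 points).
  x = 4: rhs = 10, matching y values: none (0 points).
  x = 5: rhs = 3, matching y values: 7, 16 (2 points).
  x = 6: rhs = 3, matching y values: 7, 16 (2 points).
  x = 7: rhs = 16, matching y values: 4, 19 (2 points).
  x = 8: rhs = 2, matching y values: 5, 18 (2 points).
  x = 9: rhs = 13, matching y values: 6, 17 (2 points).
  x = 10: rhs = 9, matching y values: 3, 20 (2 points).
  x = 11: rhs = 19, matching y values: none (0 points).
  x = 12: rhs = 3, matching y values: 7, 16 (2 points).
  x = 13: rhs = 13, matching y values: 6, 17 (2 points).
  x = 14: rhs = 9, matching y values: 3, 20 (2 points).
  x = 15: rhs = 20, matching y values: none (0 points).
  x = 16: rhs = 6, matching y values: 11, 12 (2 points).
  x = 17: rhs = 19, matching y values: none (0 points).
  x = 18: rhs = 19, matching y values: none (0 points).
  x = 19: rhs = 12, matching y values: 9, 14 (2 points).
  x = 20: rhs = 4, matching y values: 2, 21 (2 points).
  x = 21: rhs = 1, matching y values: 1, 22 (2 points).
  x = 22: rhs = 9, matching y values: 3, 20 (2 points).
Total affine count: 32.
Full point count |E(F_23)| = 32 + 1 = 33.
Hasse bound: |33 − (23+1)| = |9| = 9 ≤ 2√23 ≈ 9.5917 ✓.


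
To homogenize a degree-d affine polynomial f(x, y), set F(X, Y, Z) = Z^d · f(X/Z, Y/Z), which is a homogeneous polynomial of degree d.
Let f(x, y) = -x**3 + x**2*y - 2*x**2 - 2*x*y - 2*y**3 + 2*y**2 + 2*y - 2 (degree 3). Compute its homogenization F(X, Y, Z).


F(X, Y, Z) = -X**3 + X**2*Y - 2*X**2*Z - 2*X*Y*Z - 2*Y**3 + 2*Y**2*Z + 2*Y*Z**2 - 2*Z**3

deg(f) = 3.
Substitute x = X/Z, y = Y/Z into f, then multiply by Z^3.
  monomial -1·x^3·y^0 ↦ -1·X^3·Y^0·Z^0.
  monomial 1·x^2·y^1 ↦ 1·X^2·Y^1·Z^0.
  monomial -2·x^2·y^0 ↦ -2·X^2·Y^0·Z^1.
  monomial -2·x^1·y^1 ↦ -2·X^1·Y^1·Z^1.
  monomial -2·x^0·y^3 ↦ -2·X^0·Y^3·Z^0.
  monomial 2·x^0·y^2 ↦ 2·X^0·Y^2·Z^1.
  monomial 2·x^0·y^1 ↦ 2·X^0·Y^1·Z^2.
  monomial -2·x^0·y^0 ↦ -2·X^0·Y^0·Z^3.
Collecting: F(X, Y, Z) = -X**3 + X**2*Y - 2*X**2*Z - 2*X*Y*Z - 2*Y**3 + 2*Y**2*Z + 2*Y*Z**2 - 2*Z**3.


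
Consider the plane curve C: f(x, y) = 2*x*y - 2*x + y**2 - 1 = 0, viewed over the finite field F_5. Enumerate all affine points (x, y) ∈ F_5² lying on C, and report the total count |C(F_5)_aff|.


Affine F_5-points: {(0, 1), (0, 4), (1, 1), (1, 2), (2, 0), (2, 1), (3, 1), (3, 3), (4, 1)}; count = 9.

For each of the 25 pairs (x, y) ∈ F_5², evaluate f(x, y) mod 5. Record the zeros.
  x = 0: [0↦4, 1↦0, 2↦3, 3↦3, 4↦0]  zeros at y ∈ {1, 4}
  x = 1: [0↦2, 1↦0, 2↦0, 3↦2, 4↦1]  zeros at y ∈ {1, 2}
  x = 2: [0↦0, 1↦0, 2↦2, 3↦1, 4↦2]  zeros at y ∈ {0, 1}
  x = 3: [0↦3, 1↦0, 2↦4, 3↦0, 4↦3]  zeros at y ∈ {1, 3}
  x = 4: [0↦1, 1↦0, 2↦1, 3↦4, 4↦4]  zeros at y ∈ {1}
Collecting zeros: affine points = {(0, 1), (0, 4), (1, 1), (1, 2), (2, 0), (2, 1), (3, 1), (3, 3), (4, 1)}.
Total count |C(F_5)_aff| = 9.


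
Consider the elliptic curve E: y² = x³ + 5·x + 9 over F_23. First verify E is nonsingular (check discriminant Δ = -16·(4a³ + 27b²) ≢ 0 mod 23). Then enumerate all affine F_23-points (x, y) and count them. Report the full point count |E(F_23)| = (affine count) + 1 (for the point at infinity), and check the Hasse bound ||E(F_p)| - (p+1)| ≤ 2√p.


Affine points = {(0, 3), (0, 20), (2, 2), (2, 21), (4, 1), (4, 22), (6, 5), (6, 18), (8, 3), (8, 20), (9, 1), (9, 22), (10, 1), (10, 22), (12, 7), (12, 16), (15, 3), (15, 20), (17, 4), (17, 19), (20, 6), (20, 17), (22, 7), (22, 16)}; affine count = 24; |E(F_23)| = 25.

Discriminant check: Δ ∝ 4a³ + 27b² = 4·5³ + 27·9² = 4·125 + 27·81 ≡ 19 (mod 23). Nonzero ⇒ E is nonsingular.
For each x ∈ F_23, compute rhs = x³ + 5·x + 9 mod 23, then count y ∈ F_23 with y² ≡ rhs.
  x = 0: rhs = 9, matching y values: 3, 20 (2 points).
  x = 1: rhs = 15, matching y values: none (0 points).
  x = 2: rhs = 4, matching y values: 2, 21 (2 points).
  x = 3: rhs = 5, matching y values: none (0 points).
  x = 4: rhs = 1, matching y values: 1, 22 (2 points).
  x = 5: rhs = 21, matching y values: none (0 points).
  x = 6: rhs = 2, matching y values: 5, 18 (2 points).
  x = 7: rhs = 19, matching y values: none (0 points).
  x = 8: rhs = 9, matching y values: 3, 20 (2 points).
  x = 9: rhs = 1, matching y values: 1, 22 (2 points).
  x = 10: rhs = 1, matching y values: 1, 22 (2 points).
  x = 11: rhs = 15, matching y values: none (0 points).
  x = 12: rhs = 3, matching y values: 7, 16 (2 points).
  x = 13: rhs = 17, matching y values: none (0 points).
  x = 14: rhs = 17, matching y values: none (0 points).
  x = 15: rhs = 9, matching y values: 3, 20 (2 points).
  x = 16: rhs = 22, matching y values: none (0 points).
  x = 17: rhs = 16, matching y values: 4, 19 (2 points).
  x = 18: rhs = 20, matching y values: none (0 points).
  x = 19: rhs = 17, matching y values: none (0 points).
  x = 20: rhs = 13, matching y values: 6, 17 (2 points).
  x = 21: rhs = 14, matching y values: none (0 points).
  x = 22: rhs = 3, matching y values: 7, 16 (2 points).
Total affine count: 24.
Full point count |E(F_23)| = 24 + 1 = 25.
Hasse bound: |25 − (23+1)| = |1| = 1 ≤ 2√23 ≈ 9.5917 ✓.


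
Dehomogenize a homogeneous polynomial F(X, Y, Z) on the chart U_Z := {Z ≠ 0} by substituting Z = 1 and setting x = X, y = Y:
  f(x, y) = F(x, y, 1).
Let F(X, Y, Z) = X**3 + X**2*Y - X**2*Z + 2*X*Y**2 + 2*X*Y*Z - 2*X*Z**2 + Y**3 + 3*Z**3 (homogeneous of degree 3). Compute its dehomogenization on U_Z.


f(x, y) = x**3 + x**2*y - x**2 + 2*x*y**2 + 2*x*y - 2*x + y**3 + 3

On U_Z we set Z = 1. Each monomial c·X^i·Y^j·Z^k in F becomes c·x^i·y^j·1^k = c·x^i·y^j.
Substituting Z = 1: F(X, Y, 1) = x**3 + x**2*y - x**2 + 2*x*y**2 + 2*x*y - 2*x + y**3 + 3.
Note: deg(f) ≤ deg(F) = 3; strict inequality happens when F is divisible by Z (lost terms).


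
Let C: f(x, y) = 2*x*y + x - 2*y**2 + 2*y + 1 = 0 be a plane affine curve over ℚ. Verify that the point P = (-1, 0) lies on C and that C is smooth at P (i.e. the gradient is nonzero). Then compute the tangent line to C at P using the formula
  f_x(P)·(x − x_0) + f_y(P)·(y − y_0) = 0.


Tangent line at P: x + 1 = 0.

Step 1: f(-1, 0) = 0, so P lies on C.
Step 2: partial derivatives
  f_x(x, y) = 2*y + 1, f_y(x, y) = 2*x - 4*y + 2.
  f_x(P) = 1, f_y(P) = 0 (gradient nonzero, so P is smooth).
Step 3: tangent line at P: 1·(x − -1) + 0·(y − 0) = 0.
Expanding: x + 1 = 0.


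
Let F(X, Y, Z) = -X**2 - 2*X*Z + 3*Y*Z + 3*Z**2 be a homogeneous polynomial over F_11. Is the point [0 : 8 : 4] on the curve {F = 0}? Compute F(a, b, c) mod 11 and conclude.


F(0,8,4) ≡ 1 (mod 11); P is NOT on the curve.

Evaluate F(0, 8, 4) term-by-term (mod 11).
  -X**2 ↦ -1·0·1·1 = 0
  -2*X*Z ↦ -2·0·1·4 = 0
  3*Y*Z ↦ 3·1·8·4 = 96
  3*Z**2 ↦ 3·1·1·16 = 48
Sum: F(0, 8, 4) = (0) + (0) + (96) + (48) = 144.
Reducing mod 11: 144 ≡ 1 (mod 11).
Since F(a, b, c) ≡ 1 ≠ 0 (mod 11), P does NOT lie on the curve.


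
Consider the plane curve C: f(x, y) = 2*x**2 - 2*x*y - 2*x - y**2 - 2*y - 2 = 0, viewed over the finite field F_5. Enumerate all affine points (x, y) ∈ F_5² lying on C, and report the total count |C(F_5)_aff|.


Affine F_5-points: {(0, 1), (0, 2), (2, 1), (2, 3), (3, 0), (3, 2)}; count = 6.

For each of the 25 pairs (x, y) ∈ F_5², evaluate f(x, y) mod 5. Record the zeros.
  x = 0: [0↦3, 1↦0, 2↦0, 3↦3, 4↦4]  zeros at y ∈ {1, 2}
  x = 1: [0↦3, 1↦3, 2↦1, 3↦2, 4↦1]  zeros at y ∈ ∅
  x = 2: [0↦2, 1↦0, 2↦1, 3↦0, 4↦2]  zeros at y ∈ {1, 3}
  x = 3: [0↦0, 1↦1, 2↦0, 3↦2, 4↦2]  zeros at y ∈ {0, 2}
  x = 4: [0↦2, 1↦1, 2↦3, 3↦3, 4↦1]  zeros at y ∈ ∅
Collecting zeros: affine points = {(0, 1), (0, 2), (2, 1), (2, 3), (3, 0), (3, 2)}.
Total count |C(F_5)_aff| = 6.


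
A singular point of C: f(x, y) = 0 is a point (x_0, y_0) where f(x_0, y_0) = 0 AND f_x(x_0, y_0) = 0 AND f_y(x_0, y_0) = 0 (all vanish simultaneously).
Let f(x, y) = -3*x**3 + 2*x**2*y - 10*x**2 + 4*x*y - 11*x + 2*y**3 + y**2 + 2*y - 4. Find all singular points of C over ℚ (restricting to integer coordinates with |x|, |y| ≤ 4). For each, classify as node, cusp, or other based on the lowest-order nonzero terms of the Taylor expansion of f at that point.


Singular points: {(-1, 0)}; classification: node.

Compute partial derivatives:
  f_x = -9*x**2 + 4*x*y - 20*x + 4*y - 11.
  f_y = 2*x**2 + 4*x + 6*y**2 + 2*y + 2.
Scan x_0 ∈ {−4, ..., 4}. For each x_0, f_y(x_0, y) is a polynomial in y; find its integer roots y ∈ {−4, ..., 4}, then test f_x and f at those candidates.
  x = -4: f_y(-4, y) = 6*y**2 + 2*y + 18; no integer root y with |y| ≤ 4.
  x = -3: f_y(-3, y) = 6*y**2 + 2*y + 8; no integer root y with |y| ≤ 4.
  x = -2: f_y(-2, y) = 6*y**2 + 2*y + 2; no integer root y with |y| ≤ 4.
  x = -1: f_y(-1, y) = 6*y**2 + 2*y; vanishes at y ∈ {0}. (-1, 0): f_x = 0, f = 0 — SINGULAR.
  x = 0: f_y(0, y) = 6*y**2 + 2*y + 2; no integer root y with |y| ≤ 4.
  x = 1: f_y(1, y) = 6*y**2 + 2*y + 8; no integer root y with |y| ≤ 4.
  x = 2: f_y(2, y) = 6*y**2 + 2*y + 18; no integer root y with |y| ≤ 4.
  x = 3: f_y(3, y) = 6*y**2 + 2*y + 32; no integer root y with |y| ≤ 4.
  x = 4: f_y(4, y) = 6*y**2 + 2*y + 50; no integer root y with |y| ≤ 4.
Only singular point on the grid: (-1, 0).
Classify: substitute x = -1 + u, y = 0 + v and expand: f = -3*u**3 + 2*u**2*v - u**2 + 2*v**3 + v**2.
No constant or linear terms (consistent with a singular point). Quadratic part: -u**2 + v**2. Cubic part: -3*u**3 + 2*u**2*v + 2*v**3.
The quadratic part v**2 - u**2 = (v − u)(v + u) splits into two distinct linear factors, so there are two distinct tangent lines y − 0 = ±(x − -1) — this is a node (ordinary double point).
Classification: node.


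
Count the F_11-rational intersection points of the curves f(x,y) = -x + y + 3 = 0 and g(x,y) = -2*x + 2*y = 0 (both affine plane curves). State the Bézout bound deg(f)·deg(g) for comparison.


Common zeros: ∅; count = 0; Bézout bound = 1.

deg(f) = 1, deg(g) = 1, so Bézout bound = 1.
Scan x ∈ F_11. For each x, list the y ∈ F_11 with f(x, y) ≡ 0 and those with g(x, y) ≡ 0 (mod 11); the common zeros in that column are the intersection.
  x = 0: f ≡ 0 at y ∈ {8}; g ≡ 0 at y ∈ {0}; common: ∅.
  x = 1: f ≡ 0 at y ∈ {9}; g ≡ 0 at y ∈ {1}; common: ∅.
  x = 2: f ≡ 0 at y ∈ {10}; g ≡ 0 at y ∈ {2}; common: ∅.
  x = 3: f ≡ 0 at y ∈ {0}; g ≡ 0 at y ∈ {3}; common: ∅.
  x = 4: f ≡ 0 at y ∈ {1}; g ≡ 0 at y ∈ {4}; common: ∅.
  x = 5: f ≡ 0 at y ∈ {2}; g ≡ 0 at y ∈ {5}; common: ∅.
  x = 6: f ≡ 0 at y ∈ {3}; g ≡ 0 at y ∈ {6}; common: ∅.
  x = 7: f ≡ 0 at y ∈ {4}; g ≡ 0 at y ∈ {7}; common: ∅.
  x = 8: f ≡ 0 at y ∈ {5}; g ≡ 0 at y ∈ {8}; common: ∅.
  x = 9: f ≡ 0 at y ∈ {6}; g ≡ 0 at y ∈ {9}; common: ∅.
  x = 10: f ≡ 0 at y ∈ {7}; g ≡ 0 at y ∈ {10}; common: ∅.
Collecting: common zeros = ∅, so the count is 0.
Comparison with the Bézout bound: 0 ≤ 1 = deg(f)·deg(g), as expected for curves with no common component (the affine F_11-count falls short of the bound because intersections may lie at infinity, over extension fields, or carry multiplicity).


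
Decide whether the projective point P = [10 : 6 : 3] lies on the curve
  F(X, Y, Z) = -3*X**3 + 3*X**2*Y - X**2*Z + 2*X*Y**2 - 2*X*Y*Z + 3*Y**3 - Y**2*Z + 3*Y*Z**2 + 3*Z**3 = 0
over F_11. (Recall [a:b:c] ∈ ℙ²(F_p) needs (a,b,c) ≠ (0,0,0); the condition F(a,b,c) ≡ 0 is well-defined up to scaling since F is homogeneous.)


F(10,6,3) ≡ 6 (mod 11); P is NOT on the curve.

Evaluate F(10, 6, 3) term-by-term (mod 11).
  -3*X**3 ↦ -3·1000·1·1 = -3000
  3*X**2*Y ↦ 3·100·6·1 = 1800
  -X**2*Z ↦ -1·100·1·3 = -300
  2*X*Y**2 ↦ 2·10·36·1 = 720
  -2*X*Y*Z ↦ -2·10·6·3 = -360
  3*Y**3 ↦ 3·1·216·1 = 648
  -Y**2*Z ↦ -1·1·36·3 = -108
  3*Y*Z**2 ↦ 3·1·6·9 = 162
  3*Z**3 ↦ 3·1·1·27 = 81
Sum: F(10, 6, 3) = (-3000) + (1800) + (-300) + (720) + (-360) + (648) + (-108) + (162) + (81) = -357.
Reducing mod 11: -357 ≡ 6 (mod 11).
Since F(a, b, c) ≡ 6 ≠ 0 (mod 11), P does NOT lie on the curve.


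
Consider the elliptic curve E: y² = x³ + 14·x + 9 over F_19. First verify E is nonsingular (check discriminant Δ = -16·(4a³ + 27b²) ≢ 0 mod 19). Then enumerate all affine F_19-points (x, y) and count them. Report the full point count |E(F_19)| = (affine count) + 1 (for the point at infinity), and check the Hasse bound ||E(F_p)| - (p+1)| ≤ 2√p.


Affine points = {(0, 3), (0, 16), (1, 9), (1, 10), (2, 8), (2, 11), (6, 9), (6, 10), (8, 5), (8, 14), (9, 3), (9, 16), (10, 3), (10, 16), (12, 9), (12, 10), (14, 2), (14, 17), (16, 4), (16, 15), (17, 7), (17, 12)}; affine count = 22; |E(F_19)| = 23.

Discriminant check: Δ ∝ 4a³ + 27b² = 4·14³ + 27·9² = 4·2744 + 27·81 ≡ 15 (mod 19). Nonzero ⇒ E is nonsingular.
For each x ∈ F_19, compute rhs = x³ + 14·x + 9 mod 19, then count y ∈ F_19 with y² ≡ rhs.
  x = 0: rhs = 9, matching y values: 3, 16 (2 points).
  x = 1: rhs = 5, matching y values: 9, 10 (2 points).
  x = 2: rhs = 7, matching y values: 8, 11 (2 points).
  x = 3: rhs = 2, matching y values: none (0 points).
  x = 4: rhs = 15, matching y values: none (0 points).
  x = 5: rhs = 14, matching y values: none (0 points).
  x = 6: rhs = 5, matching y values: 9, 10 (2 points).
  x = 7: rhs = 13, matching y values: none (0 points).
  x = 8: rhs = 6, matching y values: 5, 14 (2 points).
  x = 9: rhs = 9, matching y values: 3, 16 (2 points).
  x = 10: rhs = 9, matching y values: 3, 16 (2 points).
  x = 11: rhs = 12, matching y values: none (0 points).
  x = 12: rhs = 5, matching y values: 9, 10 (2 points).
  x = 13: rhs = 13, matching y values: none (0 points).
  x = 14: rhs = 4, matching y values: 2, 17 (2 points).
  x = 15: rhs = 3, matching y values: none (0 points).
  x = 16: rhs = 16, matching y values: 4, 15 (2 points).
  x = 17: rhs = 11, matching y values: 7, 12 (2 points).
  x = 18: rhs = 13, matching y values: none (0 points).
Total affine count: 22.
Full point count |E(F_19)| = 22 + 1 = 23.
Hasse bound: |23 − (19+1)| = |3| = 3 ≤ 2√19 ≈ 8.7178 ✓.


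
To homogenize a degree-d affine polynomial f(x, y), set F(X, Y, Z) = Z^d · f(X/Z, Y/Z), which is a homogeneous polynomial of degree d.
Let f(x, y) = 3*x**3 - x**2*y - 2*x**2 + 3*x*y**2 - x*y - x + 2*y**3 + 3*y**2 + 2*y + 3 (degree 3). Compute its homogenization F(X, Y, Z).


F(X, Y, Z) = 3*X**3 - X**2*Y - 2*X**2*Z + 3*X*Y**2 - X*Y*Z - X*Z**2 + 2*Y**3 + 3*Y**2*Z + 2*Y*Z**2 + 3*Z**3

deg(f) = 3.
Substitute x = X/Z, y = Y/Z into f, then multiply by Z^3.
  monomial 3·x^3·y^0 ↦ 3·X^3·Y^0·Z^0.
  monomial -1·x^2·y^1 ↦ -1·X^2·Y^1·Z^0.
  monomial -2·x^2·y^0 ↦ -2·X^2·Y^0·Z^1.
  monomial 3·x^1·y^2 ↦ 3·X^1·Y^2·Z^0.
  monomial -1·x^1·y^1 ↦ -1·X^1·Y^1·Z^1.
  monomial -1·x^1·y^0 ↦ -1·X^1·Y^0·Z^2.
  monomial 2·x^0·y^3 ↦ 2·X^0·Y^3·Z^0.
  monomial 3·x^0·y^2 ↦ 3·X^0·Y^2·Z^1.
  monomial 2·x^0·y^1 ↦ 2·X^0·Y^1·Z^2.
  monomial 3·x^0·y^0 ↦ 3·X^0·Y^0·Z^3.
Collecting: F(X, Y, Z) = 3*X**3 - X**2*Y - 2*X**2*Z + 3*X*Y**2 - X*Y*Z - X*Z**2 + 2*Y**3 + 3*Y**2*Z + 2*Y*Z**2 + 3*Z**3.


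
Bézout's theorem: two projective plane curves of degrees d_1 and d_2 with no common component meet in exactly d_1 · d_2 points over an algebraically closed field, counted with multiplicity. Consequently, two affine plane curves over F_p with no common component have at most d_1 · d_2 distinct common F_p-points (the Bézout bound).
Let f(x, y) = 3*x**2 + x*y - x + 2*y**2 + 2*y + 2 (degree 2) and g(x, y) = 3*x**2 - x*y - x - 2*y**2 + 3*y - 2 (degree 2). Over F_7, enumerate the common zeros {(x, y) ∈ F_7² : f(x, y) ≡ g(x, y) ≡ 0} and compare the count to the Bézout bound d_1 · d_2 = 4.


Common zeros: {(2, 3), (6, 4)}; count = 2; Bézout bound = 4.

deg(f) = 2, deg(g) = 2, so Bézout bound = 4.
Scan x ∈ F_7. For each x, list the y ∈ F_7 with f(x, y) ≡ 0 and those with g(x, y) ≡ 0 (mod 7); the common zeros in that column are the intersection.
  x = 0: f ≡ 0 at y ∈ {2, 4}; g ≡ 0 at y ∈ {6}; common: ∅.
  x = 1: f ≡ 0 at y ∈ ∅; g ≡ 0 at y ∈ {0, 1}; common: ∅.
  x = 2: f ≡ 0 at y ∈ {2, 3}; g ≡ 0 at y ∈ {1, 3}; common: {3}.
  x = 3: f ≡ 0 at y ∈ ∅; g ≡ 0 at y ∈ {2, 5}; common: ∅.
  x = 4: f ≡ 0 at y ∈ {5, 6}; g ≡ 0 at y ∈ {0, 3}; common: ∅.
  x = 5: f ≡ 0 at y ∈ ∅; g ≡ 0 at y ∈ {2, 4}; common: ∅.
  x = 6: f ≡ 0 at y ∈ {4, 6}; g ≡ 0 at y ∈ {4, 5}; common: {4}.
Collecting: common zeros = {(2, 3), (6, 4)}, so the count is 2.
Comparison with the Bézout bound: 2 ≤ 4 = deg(f)·deg(g), as expected for curves with no common component (the affine F_7-count falls short of the bound because intersections may lie at infinity, over extension fields, or carry multiplicity).


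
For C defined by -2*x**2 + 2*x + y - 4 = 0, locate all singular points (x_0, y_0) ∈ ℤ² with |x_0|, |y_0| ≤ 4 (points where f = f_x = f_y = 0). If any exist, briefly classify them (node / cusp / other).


No singular points in the scanned grid; C is smooth there.

Compute partial derivatives:
  f_x = 2 - 4*x.
  f_y = 1.
f_y = 1 is a nonzero constant, so f_y never vanishes: no point (x, y) can satisfy f = f_x = f_y = 0. In particular no (x, y) ∈ {−4, ..., 4}² is singular; the curve is smooth.


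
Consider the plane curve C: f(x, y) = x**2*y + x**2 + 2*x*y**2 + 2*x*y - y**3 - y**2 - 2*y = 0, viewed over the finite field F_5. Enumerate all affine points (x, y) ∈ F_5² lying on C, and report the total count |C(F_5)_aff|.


Affine F_5-points: {(0, 0), (2, 2), (4, 2)}; count = 3.

For each of the 25 pairs (x, y) ∈ F_5², evaluate f(x, y) mod 5. Record the zeros.
  x = 0: [0↦0, 1↦1, 2↦4, 3↦3, 4↦2]  zeros at y ∈ {0}
  x = 1: [0↦1, 1↦2, 2↦4, 3↦1, 4↦2]  zeros at y ∈ ∅
  x = 2: [0↦4, 1↦2, 2↦0, 3↦2, 4↦2]  zeros at y ∈ {2}
  x = 3: [0↦4, 1↦1, 2↦2, 3↦1, 4↦2]  zeros at y ∈ ∅
  x = 4: [0↦1, 1↦4, 2↦0, 3↦3, 4↦2]  zeros at y ∈ {2}
Collecting zeros: affine points = {(0, 0), (2, 2), (4, 2)}.
Total count |C(F_5)_aff| = 3.


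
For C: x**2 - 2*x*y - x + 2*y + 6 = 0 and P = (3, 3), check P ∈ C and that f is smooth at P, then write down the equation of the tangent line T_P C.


Tangent line at P: -x - 4*y + 15 = 0.

Step 1: f(3, 3) = 0, so P lies on C.
Step 2: partial derivatives
  f_x(x, y) = 2*x - 2*y - 1, f_y(x, y) = 2 - 2*x.
  f_x(P) = -1, f_y(P) = -4 (gradient nonzero, so P is smooth).
Step 3: tangent line at P: -1·(x − 3) + -4·(y − 3) = 0.
Expanding: -x - 4*y + 15 = 0.


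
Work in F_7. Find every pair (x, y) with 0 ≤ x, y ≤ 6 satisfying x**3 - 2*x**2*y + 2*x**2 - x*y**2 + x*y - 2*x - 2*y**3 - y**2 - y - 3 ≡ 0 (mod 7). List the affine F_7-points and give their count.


Affine F_7-points: {(0, 1), (1, 6), (3, 1), (3, 2), (4, 1), (5, 3), (6, 0)}; count = 7.

For each of the 49 pairs (x, y) ∈ F_7², evaluate f(x, y) mod 7. Record the zeros.
  x = 0: [0↦4, 1↦0, 2↦3, 3↦1, 4↦3, 5↦4, 6↦6]  zeros at y ∈ {1}
  x = 1: [0↦5, 1↦6, 2↦5, 3↦4, 4↦5, 5↦3, 6↦0]  zeros at y ∈ {6}
  x = 2: [0↦2, 1↦4, 2↦2, 3↦5, 4↦1, 5↦6, 6↦1]  zeros at y ∈ ∅
  x = 3: [0↦1, 1↦0, 2↦0, 3↦3, 4↦4, 5↦5, 6↦1]  zeros at y ∈ {1, 2}
  x = 4: [0↦1, 1↦0, 2↦5, 3↦4, 4↦6, 5↦6, 6↦6]  zeros at y ∈ {1}
  x = 5: [0↦1, 1↦3, 2↦2, 3↦0, 4↦6, 5↦1, 6↦1]  zeros at y ∈ {3}
  x = 6: [0↦0, 1↦1, 2↦4, 3↦4, 4↦3, 5↦3, 6↦6]  zeros at y ∈ {0}
Collecting zeros: affine points = {(0, 1), (1, 6), (3, 1), (3, 2), (4, 1), (5, 3), (6, 0)}.
Total count |C(F_7)_aff| = 7.


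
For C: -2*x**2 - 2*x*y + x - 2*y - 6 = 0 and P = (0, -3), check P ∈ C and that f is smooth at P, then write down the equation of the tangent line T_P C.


Tangent line at P: 7*x - 2*y - 6 = 0.

Step 1: f(0, -3) = 0, so P lies on C.
Step 2: partial derivatives
  f_x(x, y) = -4*x - 2*y + 1, f_y(x, y) = -2*x - 2.
  f_x(P) = 7, f_y(P) = -2 (gradient nonzero, so P is smooth).
Step 3: tangent line at P: 7·(x − 0) + -2·(y − -3) = 0.
Expanding: 7*x - 2*y - 6 = 0.


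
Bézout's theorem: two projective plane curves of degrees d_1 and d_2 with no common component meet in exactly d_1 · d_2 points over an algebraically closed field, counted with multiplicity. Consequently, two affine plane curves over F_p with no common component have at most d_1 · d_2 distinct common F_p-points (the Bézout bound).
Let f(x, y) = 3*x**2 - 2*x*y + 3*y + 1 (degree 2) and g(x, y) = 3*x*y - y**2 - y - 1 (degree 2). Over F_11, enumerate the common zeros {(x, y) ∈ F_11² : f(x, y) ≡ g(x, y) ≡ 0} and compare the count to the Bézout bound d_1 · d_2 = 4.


Common zeros: {(3, 2)}; count = 1; Bézout bound = 4.

deg(f) = 2, deg(g) = 2, so Bézout bound = 4.
Scan x ∈ F_11. For each x, list the y ∈ F_11 with f(x, y) ≡ 0 and those with g(x, y) ≡ 0 (mod 11); the common zeros in that column are the intersection.
  x = 0: f ≡ 0 at y ∈ {7}; g ≡ 0 at y ∈ ∅; common: ∅.
  x = 1: f ≡ 0 at y ∈ {7}; g ≡ 0 at y ∈ {1}; common: ∅.
  x = 2: f ≡ 0 at y ∈ {2}; g ≡ 0 at y ∈ ∅; common: ∅.
  x = 3: f ≡ 0 at y ∈ {2}; g ≡ 0 at y ∈ {2, 6}; common: {2}.
  x = 4: f ≡ 0 at y ∈ {1}; g ≡ 0 at y ∈ ∅; common: ∅.
  x = 5: f ≡ 0 at y ∈ {3}; g ≡ 0 at y ∈ {5, 9}; common: ∅.
  x = 6: f ≡ 0 at y ∈ {6}; g ≡ 0 at y ∈ ∅; common: ∅.
  x = 7: f ≡ 0 at y ∈ ∅; g ≡ 0 at y ∈ {10}; common: ∅.
  x = 8: f ≡ 0 at y ∈ {3}; g ≡ 0 at y ∈ ∅; common: ∅.
  x = 9: f ≡ 0 at y ∈ {6}; g ≡ 0 at y ∈ {7, 8}; common: ∅.
  x = 10: f ≡ 0 at y ∈ {8}; g ≡ 0 at y ∈ {3, 4}; common: ∅.
Collecting: common zeros = {(3, 2)}, so the count is 1.
Comparison with the Bézout bound: 1 ≤ 4 = deg(f)·deg(g), as expected for curves with no common component (the affine F_11-count falls short of the bound because intersections may lie at infinity, over extension fields, or carry multiplicity).
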